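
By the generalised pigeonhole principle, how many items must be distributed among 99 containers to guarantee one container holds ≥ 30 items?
n = (30 − 1)·99 + 1 = 2872

By the generalised pigeonhole principle, to guarantee some box contains ≥ r objects we need more than (r − 1) · k objects total. Threshold: n = (r − 1) · k + 1. With r = 30 and k = 99: n = 29 · 99 + 1 = 2871 + 1 = 2872. For n = 2871 = 29 · 99, we can put exactly 29 objects in every box, avoiding 30 in any single one — so 2872 is tight.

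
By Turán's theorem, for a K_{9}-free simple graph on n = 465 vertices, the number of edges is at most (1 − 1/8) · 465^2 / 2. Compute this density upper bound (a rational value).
Turán density bound = (7/8) · 465^2/2 = 1513575/16 ≈ 94598.4375

Turán's theorem: ex(n, K_{r+1}) is achieved by the complete r-partite Turán graph T(n, r) with parts as balanced as possible, and is at most (1 − 1/r) · n^2/2. For r = 8, n = 465: the density bound is (7/8) · 216225/2 = 1513575/16 ≈ 94598.4375. The integer-valued extremum is e(T(465, 8)) = 94598, which is strictly less than the density bound 1513575/16 since 8 ∤ 465 (the parts of T(465, 8) cannot all be equal).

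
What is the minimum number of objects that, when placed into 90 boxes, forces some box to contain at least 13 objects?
n = (13 − 1)·90 + 1 = 1081

By the generalised pigeonhole principle, to guarantee some box contains ≥ r objects we need more than (r − 1) · k objects total. Threshold: n = (r − 1) · k + 1. With r = 13 and k = 90: n = 12 · 90 + 1 = 1080 + 1 = 1081. For n = 1080 = 12 · 90, we can put exactly 12 objects in every box, avoiding 13 in any single one — so 1081 is tight.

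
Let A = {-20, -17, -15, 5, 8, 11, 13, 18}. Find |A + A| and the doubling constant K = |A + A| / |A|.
K = |A + A| / |A| = 29/8

Enumerate A + A = {a + b : a, b ∈ A}. With |A| = 8, there are |A|^2 = 64 ordered sum pairs; collecting distinct values, A + A = {-40, -37, -35, -34, -32, -30, -15, -12, -10, -9, -7, -6, -4, -2, 1, 3, 10, 13, 16, 18, 19, 21, 22, 23, 24, 26, 29, 31, 36}, so |A + A| = 29. Thus K = 29/8. For comparison, the minimum possible |A + A| over all 8-element sets is 2·8 − 1 = 15 (so min K = 15/8), attained only by arithmetic progressions.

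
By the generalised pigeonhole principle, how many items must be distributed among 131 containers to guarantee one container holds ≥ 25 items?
n = (25 − 1)·131 + 1 = 3145

By the generalised pigeonhole principle, to guarantee some box contains ≥ r objects we need more than (r − 1) · k objects total. Threshold: n = (r − 1) · k + 1. With r = 25 and k = 131: n = 24 · 131 + 1 = 3144 + 1 = 3145. For n = 3144 = 24 · 131, we can put exactly 24 objects in every box, avoiding 25 in any single one — so 3145 is tight.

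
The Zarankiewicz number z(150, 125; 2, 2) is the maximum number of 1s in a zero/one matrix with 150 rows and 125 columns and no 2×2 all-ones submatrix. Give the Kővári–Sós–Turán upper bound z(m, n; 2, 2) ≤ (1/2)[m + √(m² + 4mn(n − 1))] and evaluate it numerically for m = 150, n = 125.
z(150, 125; 2, 2) ≤ (1/2)[150 + √(150² + 4·150·125·124)] = (1/2)[150 + √9322500] = 1601.6385

Kővári–Sós–Turán: let r_1, ..., r_150 be the row sums and z = Σ r_i the total number of 1s. Each pair of columns can share at most one row with both entries 1 (else a 2×2 all-ones block appears), so Σ_i C(r_i, 2) ≤ C(125, 2) = 7750. By convexity Σ_i C(r_i, 2) ≥ 150·C(z/150, 2) = z(z − 150)/(2·150), giving z² − 150z − 150·125·124 ≤ 0 and hence z ≤ (1/2)[150 + √(22500 + 4·2325000)] = (1/2)[150 + √9322500] ≈ (1/2)(150 + 3053.2769) = 1601.6385.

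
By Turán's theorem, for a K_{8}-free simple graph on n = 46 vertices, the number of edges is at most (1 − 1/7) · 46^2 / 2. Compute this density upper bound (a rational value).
Turán density bound = (6/7) · 46^2/2 = 6348/7 ≈ 906.8571

Turán's theorem: ex(n, K_{r+1}) is achieved by the complete r-partite Turán graph T(n, r) with parts as balanced as possible, and is at most (1 − 1/r) · n^2/2. For r = 7, n = 46: the density bound is (6/7) · 2116/2 = 6348/7 ≈ 906.8571. The integer-valued extremum is e(T(46, 7)) = 906, which is strictly less than the density bound 6348/7 since 7 ∤ 46 (the parts of T(46, 7) cannot all be equal).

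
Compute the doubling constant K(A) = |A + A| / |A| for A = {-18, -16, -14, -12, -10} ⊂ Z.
K = |A + A| / |A| = 9/5

Enumerate A + A = {a + b : a, b ∈ A}. With |A| = 5, there are |A|^2 = 25 ordered sum pairs; collecting distinct values, A + A = {-36, -34, -32, -30, -28, -26, -24, -22, -20}, so |A + A| = 9. Thus K = 9/5. Here |A + A| = 2|A| − 1 = 9, the minimum possible — so K = 9/5 is minimal, which holds iff A is an arithmetic progression.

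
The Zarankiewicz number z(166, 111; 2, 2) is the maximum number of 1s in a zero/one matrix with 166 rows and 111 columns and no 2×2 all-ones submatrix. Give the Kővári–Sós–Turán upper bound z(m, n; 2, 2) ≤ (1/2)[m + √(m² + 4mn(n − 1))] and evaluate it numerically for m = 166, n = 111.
z(166, 111; 2, 2) ≤ (1/2)[166 + √(166² + 4·166·111·110)] = (1/2)[166 + √8134996] = 1509.0957

Kővári–Sós–Turán: let r_1, ..., r_166 be the row sums and z = Σ r_i the total number of 1s. Each pair of columns can share at most one row with both entries 1 (else a 2×2 all-ones block appears), so Σ_i C(r_i, 2) ≤ C(111, 2) = 6105. By convexity Σ_i C(r_i, 2) ≥ 166·C(z/166, 2) = z(z − 166)/(2·166), giving z² − 166z − 166·111·110 ≤ 0 and hence z ≤ (1/2)[166 + √(27556 + 4·2026860)] = (1/2)[166 + √8134996] ≈ (1/2)(166 + 2852.1914) = 1509.0957.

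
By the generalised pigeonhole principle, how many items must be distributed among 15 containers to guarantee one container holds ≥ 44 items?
n = (44 − 1)·15 + 1 = 646

By the generalised pigeonhole principle, to guarantee some box contains ≥ r objects we need more than (r − 1) · k objects total. Threshold: n = (r − 1) · k + 1. With r = 44 and k = 15: n = 43 · 15 + 1 = 645 + 1 = 646. For n = 645 = 43 · 15, we can put exactly 43 objects in every box, avoiding 44 in any single one — so 646 is tight.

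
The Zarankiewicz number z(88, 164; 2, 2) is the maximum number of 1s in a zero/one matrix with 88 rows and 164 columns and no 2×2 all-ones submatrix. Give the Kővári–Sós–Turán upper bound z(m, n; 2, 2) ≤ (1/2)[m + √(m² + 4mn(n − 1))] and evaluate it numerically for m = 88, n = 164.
z(88, 164; 2, 2) ≤ (1/2)[88 + √(88² + 4·88·164·163)] = (1/2)[88 + √9417408] = 1578.3898

Kővári–Sós–Turán: let r_1, ..., r_88 be the row sums and z = Σ r_i the total number of 1s. Each pair of columns can share at most one row with both entries 1 (else a 2×2 all-ones block appears), so Σ_i C(r_i, 2) ≤ C(164, 2) = 13366. By convexity Σ_i C(r_i, 2) ≥ 88·C(z/88, 2) = z(z − 88)/(2·88), giving z² − 88z − 88·164·163 ≤ 0 and hence z ≤ (1/2)[88 + √(7744 + 4·2352416)] = (1/2)[88 + √9417408] ≈ (1/2)(88 + 3068.7796) = 1578.3898.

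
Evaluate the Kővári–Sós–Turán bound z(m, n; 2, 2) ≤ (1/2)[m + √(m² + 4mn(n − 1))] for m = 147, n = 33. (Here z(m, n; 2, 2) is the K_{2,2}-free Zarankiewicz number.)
z(147, 33; 2, 2) ≤ (1/2)[147 + √(147² + 4·147·33·32)] = (1/2)[147 + √642537] = 474.292

Kővári–Sós–Turán: let r_1, ..., r_147 be the row sums and z = Σ r_i the total number of 1s. Each pair of columns can share at most one row with both entries 1 (else a 2×2 all-ones block appears), so Σ_i C(r_i, 2) ≤ C(33, 2) = 528. By convexity Σ_i C(r_i, 2) ≥ 147·C(z/147, 2) = z(z − 147)/(2·147), giving z² − 147z − 147·33·32 ≤ 0 and hence z ≤ (1/2)[147 + √(21609 + 4·155232)] = (1/2)[147 + √642537] ≈ (1/2)(147 + 801.5841) = 474.292.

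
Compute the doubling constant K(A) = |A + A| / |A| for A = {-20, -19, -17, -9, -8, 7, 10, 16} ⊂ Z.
K = |A + A| / |A| = 33/8

Enumerate A + A = {a + b : a, b ∈ A}. With |A| = 8, there are |A|^2 = 64 ordered sum pairs; collecting distinct values, A + A = {-40, -39, -38, -37, -36, -34, -29, -28, -27, -26, -25, -18, -17, -16, -13, -12, -10, -9, -7, -4, -3, -2, -1, 1, 2, 7, 8, 14, 17, 20, 23, 26, 32}, so |A + A| = 33. Thus K = 33/8. For comparison, the minimum possible |A + A| over all 8-element sets is 2·8 − 1 = 15 (so min K = 15/8), attained only by arithmetic progressions.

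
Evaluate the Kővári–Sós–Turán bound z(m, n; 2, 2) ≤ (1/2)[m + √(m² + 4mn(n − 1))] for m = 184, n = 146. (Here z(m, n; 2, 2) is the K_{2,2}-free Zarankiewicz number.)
z(184, 146; 2, 2) ≤ (1/2)[184 + √(184² + 4·184·146·145)] = (1/2)[184 + √15614976] = 2067.7895

Kővári–Sós–Turán: let r_1, ..., r_184 be the row sums and z = Σ r_i the total number of 1s. Each pair of columns can share at most one row with both entries 1 (else a 2×2 all-ones block appears), so Σ_i C(r_i, 2) ≤ C(146, 2) = 10585. By convexity Σ_i C(r_i, 2) ≥ 184·C(z/184, 2) = z(z − 184)/(2·184), giving z² − 184z − 184·146·145 ≤ 0 and hence z ≤ (1/2)[184 + √(33856 + 4·3895280)] = (1/2)[184 + √15614976] ≈ (1/2)(184 + 3951.5789) = 2067.7895.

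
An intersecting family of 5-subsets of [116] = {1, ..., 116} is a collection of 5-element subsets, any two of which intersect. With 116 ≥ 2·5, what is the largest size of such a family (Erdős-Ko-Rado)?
max |F| = C(115, 4) = 6913340

The Erdős-Ko-Rado theorem states: for n ≥ 2k, an intersecting family of k-subsets of an n-element set has size at most C(n − 1, k − 1), with equality for 'star' families {A ⊆ [n] : |A| = k, i ∈ A} (fix an element i). For n = 116, k = 5: C(115, 4) = 6913340.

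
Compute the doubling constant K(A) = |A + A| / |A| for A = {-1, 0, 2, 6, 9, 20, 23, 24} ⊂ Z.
K = |A + A| / |A| = 31/8

Enumerate A + A = {a + b : a, b ∈ A}. With |A| = 8, there are |A|^2 = 64 ordered sum pairs; collecting distinct values, A + A = {-2, -1, 0, 1, 2, 4, 5, 6, 8, 9, 11, 12, 15, 18, 19, 20, 22, 23, 24, 25, 26, 29, 30, 32, 33, 40, 43, 44, 46, 47, 48}, so |A + A| = 31. Thus K = 31/8. For comparison, the minimum possible |A + A| over all 8-element sets is 2·8 − 1 = 15 (so min K = 15/8), attained only by arithmetic progressions.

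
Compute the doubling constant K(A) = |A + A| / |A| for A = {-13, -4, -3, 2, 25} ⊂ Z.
K = |A + A| / |A| = 15/5 = 3

Enumerate A + A = {a + b : a, b ∈ A}. With |A| = 5, there are |A|^2 = 25 ordered sum pairs; collecting distinct values, A + A = {-26, -17, -16, -11, -8, -7, -6, -2, -1, 4, 12, 21, 22, 27, 50}, so |A + A| = 15. Thus K = 15/5 = 3. For comparison, the minimum possible |A + A| over all 5-element sets is 2·5 − 1 = 9 (so min K = 9/5), attained only by arithmetic progressions.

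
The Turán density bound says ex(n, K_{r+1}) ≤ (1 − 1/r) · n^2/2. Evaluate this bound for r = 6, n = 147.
Turán density bound = (5/6) · 147^2/2 = 36015/4 ≈ 9003.75

Turán's theorem: ex(n, K_{r+1}) is achieved by the complete r-partite Turán graph T(n, r) with parts as balanced as possible, and is at most (1 − 1/r) · n^2/2. For r = 6, n = 147: the density bound is (5/6) · 21609/2 = 36015/4 ≈ 9003.75. The integer-valued extremum is e(T(147, 6)) = 9003, which is strictly less than the density bound 36015/4 since 6 ∤ 147 (the parts of T(147, 6) cannot all be equal).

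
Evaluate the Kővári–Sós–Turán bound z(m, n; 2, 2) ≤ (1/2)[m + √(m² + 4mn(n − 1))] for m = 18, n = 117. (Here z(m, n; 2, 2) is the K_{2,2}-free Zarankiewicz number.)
z(18, 117; 2, 2) ≤ (1/2)[18 + √(18² + 4·18·117·116)] = (1/2)[18 + √977508] = 503.345

Kővári–Sós–Turán: let r_1, ..., r_18 be the row sums and z = Σ r_i the total number of 1s. Each pair of columns can share at most one row with both entries 1 (else a 2×2 all-ones block appears), so Σ_i C(r_i, 2) ≤ C(117, 2) = 6786. By convexity Σ_i C(r_i, 2) ≥ 18·C(z/18, 2) = z(z − 18)/(2·18), giving z² − 18z − 18·117·116 ≤ 0 and hence z ≤ (1/2)[18 + √(324 + 4·244296)] = (1/2)[18 + √977508] ≈ (1/2)(18 + 988.69) = 503.345.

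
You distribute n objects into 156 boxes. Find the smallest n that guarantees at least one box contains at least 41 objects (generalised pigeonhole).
n = (41 − 1)·156 + 1 = 6241

By the generalised pigeonhole principle, to guarantee some box contains ≥ r objects we need more than (r − 1) · k objects total. Threshold: n = (r − 1) · k + 1. With r = 41 and k = 156: n = 40 · 156 + 1 = 6240 + 1 = 6241. For n = 6240 = 40 · 156, we can put exactly 40 objects in every box, avoiding 41 in any single one — so 6241 is tight.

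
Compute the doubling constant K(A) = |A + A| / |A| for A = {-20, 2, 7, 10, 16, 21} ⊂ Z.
K = |A + A| / |A| = 20/6 = 10/3

Enumerate A + A = {a + b : a, b ∈ A}. With |A| = 6, there are |A|^2 = 36 ordered sum pairs; collecting distinct values, A + A = {-40, -18, -13, -10, -4, 1, 4, 9, 12, 14, 17, 18, 20, 23, 26, 28, 31, 32, 37, 42}, so |A + A| = 20. Thus K = 20/6 = 10/3. For comparison, the minimum possible |A + A| over all 6-element sets is 2·6 − 1 = 11 (so min K = 11/6), attained only by arithmetic progressions.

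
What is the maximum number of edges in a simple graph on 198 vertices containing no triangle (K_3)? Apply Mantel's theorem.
ex(198, K_3) = ⌊198^2/4⌋ = 9801

Mantel (1907): a triangle-free graph on n vertices has at most ⌊n^2/4⌋ edges, with equality for the complete bipartite graph K_{⌊n/2⌋, ⌈n/2⌉}. For n = 198: ⌊198^2/4⌋ = ⌊39204/4⌋ = 9801. The extremal graph is K_{99, 99}, which has 99·99 = 9801 edges.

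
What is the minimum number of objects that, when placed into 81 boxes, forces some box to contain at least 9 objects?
n = (9 − 1)·81 + 1 = 649

By the generalised pigeonhole principle, to guarantee some box contains ≥ r objects we need more than (r − 1) · k objects total. Threshold: n = (r − 1) · k + 1. With r = 9 and k = 81: n = 8 · 81 + 1 = 648 + 1 = 649. For n = 648 = 8 · 81, we can put exactly 8 objects in every box, avoiding 9 in any single one — so 649 is tight.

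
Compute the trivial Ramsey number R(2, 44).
R(2, 44) = 44

R(2, k) = k for all k ≥ 2: in a 2-colouring of K_k, either some edge is red (a red K_2) or all edges are blue (a blue K_k). And K_{43} coloured all-blue has no blue K_44, so R(2, 44) > 43. Hence R(2, 44) = 44.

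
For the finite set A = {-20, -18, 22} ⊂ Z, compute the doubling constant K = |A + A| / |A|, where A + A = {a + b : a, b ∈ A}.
K = |A + A| / |A| = 6/3 = 2

Enumerate A + A = {a + b : a, b ∈ A}. With |A| = 3, there are |A|^2 = 9 ordered sum pairs; collecting distinct values, A + A = {-40, -38, -36, 2, 4, 44}, so |A + A| = 6. Thus K = 6/3 = 2. For comparison, the minimum possible |A + A| over all 3-element sets is 2·3 − 1 = 5 (so min K = 5/3), attained only by arithmetic progressions.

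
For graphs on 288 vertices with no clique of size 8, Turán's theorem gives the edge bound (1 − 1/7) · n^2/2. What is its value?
Turán density bound = (6/7) · 288^2/2 = 248832/7 ≈ 35547.4286

Turán's theorem: ex(n, K_{r+1}) is achieved by the complete r-partite Turán graph T(n, r) with parts as balanced as possible, and is at most (1 − 1/r) · n^2/2. For r = 7, n = 288: the density bound is (6/7) · 82944/2 = 248832/7 ≈ 35547.4286. The integer-valued extremum is e(T(288, 7)) = 35547, which is strictly less than the density bound 248832/7 since 7 ∤ 288 (the parts of T(288, 7) cannot all be equal).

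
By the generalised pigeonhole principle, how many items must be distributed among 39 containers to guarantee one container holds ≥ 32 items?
n = (32 − 1)·39 + 1 = 1210

By the generalised pigeonhole principle, to guarantee some box contains ≥ r objects we need more than (r − 1) · k objects total. Threshold: n = (r − 1) · k + 1. With r = 32 and k = 39: n = 31 · 39 + 1 = 1209 + 1 = 1210. For n = 1209 = 31 · 39, we can put exactly 31 objects in every box, avoiding 32 in any single one — so 1210 is tight.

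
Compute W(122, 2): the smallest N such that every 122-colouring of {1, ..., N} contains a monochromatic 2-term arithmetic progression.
W(122, 2) = 122 + 1 = 123

A 2-term AP is any pair of integers, so a monochromatic 2-AP exists iff some colour is used at least twice. With 122 colours, the colouring i ↦ i on {1, ..., 122} uses each colour once, avoiding any monochromatic pair, so W(122, 2) > 122. For {1, ..., 123}, pigeonhole forces two integers of the same colour, which form a monochromatic 2-AP. Hence W(122, 2) = 123.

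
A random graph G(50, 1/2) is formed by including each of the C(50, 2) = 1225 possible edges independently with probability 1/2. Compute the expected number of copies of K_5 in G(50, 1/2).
E[# K_5] = C(50, 5) · (1/2)^C(5, 2) = 2118760 / 2^10 = 264845/128 = 2069.1015625

For each 5-subset S of vertices (there are C(50, 5) = 2118760 such S), let X_S = 1 if S induces a K_5 (all C(5, 2) = 10 edges present). Then P(X_S = 1) = (1/2)^10 = 1/1024. By linearity of expectation, E[# K_5] = C(50, 5) · (1/2)^10 = 2118760 / 1024 = 264845/128 = 2069.1015625.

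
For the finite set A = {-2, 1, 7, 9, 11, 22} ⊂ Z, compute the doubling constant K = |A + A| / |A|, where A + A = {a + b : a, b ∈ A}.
K = |A + A| / |A| = 19/6

Enumerate A + A = {a + b : a, b ∈ A}. With |A| = 6, there are |A|^2 = 36 ordered sum pairs; collecting distinct values, A + A = {-4, -1, 2, 5, 7, 8, 9, 10, 12, 14, 16, 18, 20, 22, 23, 29, 31, 33, 44}, so |A + A| = 19. Thus K = 19/6. For comparison, the minimum possible |A + A| over all 6-element sets is 2·6 − 1 = 11 (so min K = 11/6), attained only by arithmetic progressions.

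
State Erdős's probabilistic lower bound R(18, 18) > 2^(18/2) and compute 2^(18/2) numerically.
2^(18/2) = 512; so R(18, 18) > 512

Colour each edge of K_n uniformly at random with red/blue. The expected number of monochromatic K_18 is C(n, 18) · 2 · 2^(−C(18,2)). If C(n, 18) · 2^(1 − C(18,2)) < 1, then with positive probability no monochromatic K_18 exists, so R(18, 18) > n. The standard estimate C(n, 18) ≤ n^18/18! shows this inequality holds whenever n ≤ 2^(18/2) (since 18! · 2^(C(18,2) − 1) > 2^(18^2/2) ≥ n^18). Hence R(18, 18) > 2^(18/2) = 512.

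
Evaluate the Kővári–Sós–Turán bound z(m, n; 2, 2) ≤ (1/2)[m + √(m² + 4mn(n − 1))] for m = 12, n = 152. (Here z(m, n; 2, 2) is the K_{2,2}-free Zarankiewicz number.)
z(12, 152; 2, 2) ≤ (1/2)[12 + √(12² + 4·12·152·151)] = (1/2)[12 + √1101840] = 530.8428

Kővári–Sós–Turán: let r_1, ..., r_12 be the row sums and z = Σ r_i the total number of 1s. Each pair of columns can share at most one row with both entries 1 (else a 2×2 all-ones block appears), so Σ_i C(r_i, 2) ≤ C(152, 2) = 11476. By convexity Σ_i C(r_i, 2) ≥ 12·C(z/12, 2) = z(z − 12)/(2·12), giving z² − 12z − 12·152·151 ≤ 0 and hence z ≤ (1/2)[12 + √(144 + 4·275424)] = (1/2)[12 + √1101840] ≈ (1/2)(12 + 1049.6857) = 530.8428.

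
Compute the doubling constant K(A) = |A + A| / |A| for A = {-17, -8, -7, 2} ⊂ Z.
K = |A + A| / |A| = 9/4

Enumerate A + A = {a + b : a, b ∈ A}. With |A| = 4, there are |A|^2 = 16 ordered sum pairs; collecting distinct values, A + A = {-34, -25, -24, -16, -15, -14, -6, -5, 4}, so |A + A| = 9. Thus K = 9/4. For comparison, the minimum possible |A + A| over all 4-element sets is 2·4 − 1 = 7 (so min K = 7/4), attained only by arithmetic progressions.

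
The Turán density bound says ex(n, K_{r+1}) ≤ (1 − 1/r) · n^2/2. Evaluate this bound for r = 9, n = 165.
Turán density bound = (8/9) · 165^2/2 = 12100

Turán's theorem: ex(n, K_{r+1}) is achieved by the complete r-partite Turán graph T(n, r) with parts as balanced as possible, and is at most (1 − 1/r) · n^2/2. For r = 9, n = 165: the density bound is (8/9) · 27225/2 = 12100. The integer-valued extremum is e(T(165, 9)) = 12099, which is strictly less than the density bound 12100 since 9 ∤ 165 (the parts of T(165, 9) cannot all be equal).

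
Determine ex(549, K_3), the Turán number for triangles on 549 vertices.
ex(549, K_3) = ⌊549^2/4⌋ = 75350

Mantel (1907): a triangle-free graph on n vertices has at most ⌊n^2/4⌋ edges, with equality for the complete bipartite graph K_{⌊n/2⌋, ⌈n/2⌉}. For n = 549: ⌊549^2/4⌋ = ⌊301401/4⌋ = 75350. The extremal graph is K_{274, 275}, which has 274·275 = 75350 edges.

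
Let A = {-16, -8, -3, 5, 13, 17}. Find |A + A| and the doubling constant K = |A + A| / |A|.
K = |A + A| / |A| = 18/6 = 3

Enumerate A + A = {a + b : a, b ∈ A}. With |A| = 6, there are |A|^2 = 36 ordered sum pairs; collecting distinct values, A + A = {-32, -24, -19, -16, -11, -6, -3, 1, 2, 5, 9, 10, 14, 18, 22, 26, 30, 34}, so |A + A| = 18. Thus K = 18/6 = 3. For comparison, the minimum possible |A + A| over all 6-element sets is 2·6 − 1 = 11 (so min K = 11/6), attained only by arithmetic progressions.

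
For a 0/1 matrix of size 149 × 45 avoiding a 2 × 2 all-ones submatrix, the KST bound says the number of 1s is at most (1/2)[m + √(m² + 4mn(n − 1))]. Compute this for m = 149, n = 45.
z(149, 45; 2, 2) ≤ (1/2)[149 + √(149² + 4·149·45·44)] = (1/2)[149 + √1202281] = 622.7429

Kővári–Sós–Turán: let r_1, ..., r_149 be the row sums and z = Σ r_i the total number of 1s. Each pair of columns can share at most one row with both entries 1 (else a 2×2 all-ones block appears), so Σ_i C(r_i, 2) ≤ C(45, 2) = 990. By convexity Σ_i C(r_i, 2) ≥ 149·C(z/149, 2) = z(z − 149)/(2·149), giving z² − 149z − 149·45·44 ≤ 0 and hence z ≤ (1/2)[149 + √(22201 + 4·295020)] = (1/2)[149 + √1202281] ≈ (1/2)(149 + 1096.4858) = 622.7429.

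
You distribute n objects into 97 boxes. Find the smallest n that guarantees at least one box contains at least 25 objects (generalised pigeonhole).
n = (25 − 1)·97 + 1 = 2329

By the generalised pigeonhole principle, to guarantee some box contains ≥ r objects we need more than (r − 1) · k objects total. Threshold: n = (r − 1) · k + 1. With r = 25 and k = 97: n = 24 · 97 + 1 = 2328 + 1 = 2329. For n = 2328 = 24 · 97, we can put exactly 24 objects in every box, avoiding 25 in any single one — so 2329 is tight.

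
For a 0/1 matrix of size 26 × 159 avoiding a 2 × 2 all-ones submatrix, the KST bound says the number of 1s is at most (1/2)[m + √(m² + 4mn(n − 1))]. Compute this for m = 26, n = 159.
z(26, 159; 2, 2) ≤ (1/2)[26 + √(26² + 4·26·159·158)] = (1/2)[26 + √2613364] = 821.2951

Kővári–Sós–Turán: let r_1, ..., r_26 be the row sums and z = Σ r_i the total number of 1s. Each pair of columns can share at most one row with both entries 1 (else a 2×2 all-ones block appears), so Σ_i C(r_i, 2) ≤ C(159, 2) = 12561. By convexity Σ_i C(r_i, 2) ≥ 26·C(z/26, 2) = z(z − 26)/(2·26), giving z² − 26z − 26·159·158 ≤ 0 and hence z ≤ (1/2)[26 + √(676 + 4·653172)] = (1/2)[26 + √2613364] ≈ (1/2)(26 + 1616.5902) = 821.2951.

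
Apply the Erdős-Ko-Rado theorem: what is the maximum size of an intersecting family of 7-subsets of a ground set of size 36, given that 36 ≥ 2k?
max |F| = C(35, 6) = 1623160

The Erdős-Ko-Rado theorem states: for n ≥ 2k, an intersecting family of k-subsets of an n-element set has size at most C(n − 1, k − 1), with equality for 'star' families {A ⊆ [n] : |A| = k, i ∈ A} (fix an element i). For n = 36, k = 7: C(35, 6) = 1623160.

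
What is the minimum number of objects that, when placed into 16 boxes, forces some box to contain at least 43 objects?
n = (43 − 1)·16 + 1 = 673

By the generalised pigeonhole principle, to guarantee some box contains ≥ r objects we need more than (r − 1) · k objects total. Threshold: n = (r − 1) · k + 1. With r = 43 and k = 16: n = 42 · 16 + 1 = 672 + 1 = 673. For n = 672 = 42 · 16, we can put exactly 42 objects in every box, avoiding 43 in any single one — so 673 is tight.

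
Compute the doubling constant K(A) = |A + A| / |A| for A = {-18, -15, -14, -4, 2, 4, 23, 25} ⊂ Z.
K = |A + A| / |A| = 34/8 = 17/4

Enumerate A + A = {a + b : a, b ∈ A}. With |A| = 8, there are |A|^2 = 64 ordered sum pairs; collecting distinct values, A + A = {-36, -33, -32, -30, -29, -28, -22, -19, -18, -16, -14, -13, -12, -11, -10, -8, -2, 0, 4, 5, 6, 7, 8, 9, 10, 11, 19, 21, 25, 27, 29, 46, 48, 50}, so |A + A| = 34. Thus K = 34/8 = 17/4. For comparison, the minimum possible |A + A| over all 8-element sets is 2·8 − 1 = 15 (so min K = 15/8), attained only by arithmetic progressions.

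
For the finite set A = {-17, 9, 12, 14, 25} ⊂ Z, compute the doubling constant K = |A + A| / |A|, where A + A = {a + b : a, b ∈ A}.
K = |A + A| / |A| = 15/5 = 3

Enumerate A + A = {a + b : a, b ∈ A}. With |A| = 5, there are |A|^2 = 25 ordered sum pairs; collecting distinct values, A + A = {-34, -8, -5, -3, 8, 18, 21, 23, 24, 26, 28, 34, 37, 39, 50}, so |A + A| = 15. Thus K = 15/5 = 3. For comparison, the minimum possible |A + A| over all 5-element sets is 2·5 − 1 = 9 (so min K = 9/5), attained only by arithmetic progressions.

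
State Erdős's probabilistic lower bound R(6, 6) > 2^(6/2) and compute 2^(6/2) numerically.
2^(6/2) = 8; so R(6, 6) > 8

Colour each edge of K_n uniformly at random with red/blue. The expected number of monochromatic K_6 is C(n, 6) · 2 · 2^(−C(6,2)). If C(n, 6) · 2^(1 − C(6,2)) < 1, then with positive probability no monochromatic K_6 exists, so R(6, 6) > n. The standard estimate C(n, 6) ≤ n^6/6! shows this inequality holds whenever n ≤ 2^(6/2) (since 6! · 2^(C(6,2) − 1) > 2^(6^2/2) ≥ n^6). Hence R(6, 6) > 2^(6/2) = 8.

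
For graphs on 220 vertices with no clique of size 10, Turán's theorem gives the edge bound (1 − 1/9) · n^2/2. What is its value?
Turán density bound = (8/9) · 220^2/2 = 193600/9 ≈ 21511.1111

Turán's theorem: ex(n, K_{r+1}) is achieved by the complete r-partite Turán graph T(n, r) with parts as balanced as possible, and is at most (1 − 1/r) · n^2/2. For r = 9, n = 220: the density bound is (8/9) · 48400/2 = 193600/9 ≈ 21511.1111. The integer-valued extremum is e(T(220, 9)) = 21510, which is strictly less than the density bound 193600/9 since 9 ∤ 220 (the parts of T(220, 9) cannot all be equal).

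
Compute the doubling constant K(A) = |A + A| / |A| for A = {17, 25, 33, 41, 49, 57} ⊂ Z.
K = |A + A| / |A| = 11/6

Enumerate A + A = {a + b : a, b ∈ A}. With |A| = 6, there are |A|^2 = 36 ordered sum pairs; collecting distinct values, A + A = {34, 42, 50, 58, 66, 74, 82, 90, 98, 106, 114}, so |A + A| = 11. Thus K = 11/6. Here |A + A| = 2|A| − 1 = 11, the minimum possible — so K = 11/6 is minimal, which holds iff A is an arithmetic progression.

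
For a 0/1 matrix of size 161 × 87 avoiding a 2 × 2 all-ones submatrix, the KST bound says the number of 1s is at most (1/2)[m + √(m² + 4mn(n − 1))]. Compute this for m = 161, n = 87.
z(161, 87; 2, 2) ≤ (1/2)[161 + √(161² + 4·161·87·86)] = (1/2)[161 + √4844329] = 1180.9918

Kővári–Sós–Turán: let r_1, ..., r_161 be the row sums and z = Σ r_i the total number of 1s. Each pair of columns can share at most one row with both entries 1 (else a 2×2 all-ones block appears), so Σ_i C(r_i, 2) ≤ C(87, 2) = 3741. By convexity Σ_i C(r_i, 2) ≥ 161·C(z/161, 2) = z(z − 161)/(2·161), giving z² − 161z − 161·87·86 ≤ 0 and hence z ≤ (1/2)[161 + √(25921 + 4·1204602)] = (1/2)[161 + √4844329] ≈ (1/2)(161 + 2200.9836) = 1180.9918.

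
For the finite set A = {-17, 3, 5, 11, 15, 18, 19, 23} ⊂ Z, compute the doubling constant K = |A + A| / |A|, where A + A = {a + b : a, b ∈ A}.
K = |A + A| / |A| = 30/8 = 15/4

Enumerate A + A = {a + b : a, b ∈ A}. With |A| = 8, there are |A|^2 = 64 ordered sum pairs; collecting distinct values, A + A = {-34, -14, -12, -6, -2, 1, 2, 6, 8, 10, 14, 16, 18, 20, 21, 22, 23, 24, 26, 28, 29, 30, 33, 34, 36, 37, 38, 41, 42, 46}, so |A + A| = 30. Thus K = 30/8 = 15/4. For comparison, the minimum possible |A + A| over all 8-element sets is 2·8 − 1 = 15 (so min K = 15/8), attained only by arithmetic progressions.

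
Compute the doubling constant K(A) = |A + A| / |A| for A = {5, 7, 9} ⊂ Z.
K = |A + A| / |A| = 5/3

Enumerate A + A = {a + b : a, b ∈ A}. With |A| = 3, there are |A|^2 = 9 ordered sum pairs; collecting distinct values, A + A = {10, 12, 14, 16, 18}, so |A + A| = 5. Thus K = 5/3. Here |A + A| = 2|A| − 1 = 5, the minimum possible — so K = 5/3 is minimal, which holds iff A is an arithmetic progression.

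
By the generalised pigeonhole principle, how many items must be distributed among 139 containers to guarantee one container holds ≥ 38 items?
n = (38 − 1)·139 + 1 = 5144

By the generalised pigeonhole principle, to guarantee some box contains ≥ r objects we need more than (r − 1) · k objects total. Threshold: n = (r − 1) · k + 1. With r = 38 and k = 139: n = 37 · 139 + 1 = 5143 + 1 = 5144. For n = 5143 = 37 · 139, we can put exactly 37 objects in every box, avoiding 38 in any single one — so 5144 is tight.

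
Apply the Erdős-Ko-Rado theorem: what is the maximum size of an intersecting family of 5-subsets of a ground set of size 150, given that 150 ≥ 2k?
max |F| = C(149, 4) = 19720001

Erdős-Ko-Rado (1961): when n ≥ 2k, max |F| = C(n−1, k−1). The bound is attained by the star {A : i ∈ A} for any fixed i ∈ [n]. Here C(150−1, 5−1) = C(149, 4) = 19720001.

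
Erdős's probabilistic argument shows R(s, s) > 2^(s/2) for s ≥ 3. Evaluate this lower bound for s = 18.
2^(18/2) = 512; so R(18, 18) > 512

Colour each edge of K_n uniformly at random with red/blue. The expected number of monochromatic K_18 is C(n, 18) · 2 · 2^(−C(18,2)). If C(n, 18) · 2^(1 − C(18,2)) < 1, then with positive probability no monochromatic K_18 exists, so R(18, 18) > n. The standard estimate C(n, 18) ≤ n^18/18! shows this inequality holds whenever n ≤ 2^(18/2) (since 18! · 2^(C(18,2) − 1) > 2^(18^2/2) ≥ n^18). Hence R(18, 18) > 2^(18/2) = 512.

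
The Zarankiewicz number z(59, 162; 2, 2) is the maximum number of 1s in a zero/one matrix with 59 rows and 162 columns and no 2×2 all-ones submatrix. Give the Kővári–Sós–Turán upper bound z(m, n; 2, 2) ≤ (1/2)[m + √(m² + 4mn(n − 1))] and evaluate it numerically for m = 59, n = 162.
z(59, 162; 2, 2) ≤ (1/2)[59 + √(59² + 4·59·162·161)] = (1/2)[59 + √6158833] = 1270.3498

Kővári–Sós–Turán: let r_1, ..., r_59 be the row sums and z = Σ r_i the total number of 1s. Each pair of columns can share at most one row with both entries 1 (else a 2×2 all-ones block appears), so Σ_i C(r_i, 2) ≤ C(162, 2) = 13041. By convexity Σ_i C(r_i, 2) ≥ 59·C(z/59, 2) = z(z − 59)/(2·59), giving z² − 59z − 59·162·161 ≤ 0 and hence z ≤ (1/2)[59 + √(3481 + 4·1538838)] = (1/2)[59 + √6158833] ≈ (1/2)(59 + 2481.6996) = 1270.3498.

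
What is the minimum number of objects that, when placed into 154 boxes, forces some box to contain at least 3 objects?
n = (3 − 1)·154 + 1 = 309

By the generalised pigeonhole principle, to guarantee some box contains ≥ r objects we need more than (r − 1) · k objects total. Threshold: n = (r − 1) · k + 1. With r = 3 and k = 154: n = 2 · 154 + 1 = 308 + 1 = 309. For n = 308 = 2 · 154, we can put exactly 2 objects in every box, avoiding 3 in any single one — so 309 is tight.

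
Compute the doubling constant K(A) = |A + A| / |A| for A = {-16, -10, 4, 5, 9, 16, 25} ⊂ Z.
K = |A + A| / |A| = 27/7

Enumerate A + A = {a + b : a, b ∈ A}. With |A| = 7, there are |A|^2 = 49 ordered sum pairs; collecting distinct values, A + A = {-32, -26, -20, -12, -11, -7, -6, -5, -1, 0, 6, 8, 9, 10, 13, 14, 15, 18, 20, 21, 25, 29, 30, 32, 34, 41, 50}, so |A + A| = 27. Thus K = 27/7. For comparison, the minimum possible |A + A| over all 7-element sets is 2·7 − 1 = 13 (so min K = 13/7), attained only by arithmetic progressions.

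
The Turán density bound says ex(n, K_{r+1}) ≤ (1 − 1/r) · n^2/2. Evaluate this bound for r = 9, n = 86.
Turán density bound = (8/9) · 86^2/2 = 29584/9 ≈ 3287.1111

Turán's theorem: ex(n, K_{r+1}) is achieved by the complete r-partite Turán graph T(n, r) with parts as balanced as possible, and is at most (1 − 1/r) · n^2/2. For r = 9, n = 86: the density bound is (8/9) · 7396/2 = 29584/9 ≈ 3287.1111. The integer-valued extremum is e(T(86, 9)) = 3286, which is strictly less than the density bound 29584/9 since 9 ∤ 86 (the parts of T(86, 9) cannot all be equal).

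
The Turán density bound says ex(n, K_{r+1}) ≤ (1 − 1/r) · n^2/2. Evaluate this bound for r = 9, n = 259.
Turán density bound = (8/9) · 259^2/2 = 268324/9 ≈ 29813.7778

Turán's theorem: ex(n, K_{r+1}) is achieved by the complete r-partite Turán graph T(n, r) with parts as balanced as possible, and is at most (1 − 1/r) · n^2/2. For r = 9, n = 259: the density bound is (8/9) · 67081/2 = 268324/9 ≈ 29813.7778. The integer-valued extremum is e(T(259, 9)) = 29813, which is strictly less than the density bound 268324/9 since 9 ∤ 259 (the parts of T(259, 9) cannot all be equal).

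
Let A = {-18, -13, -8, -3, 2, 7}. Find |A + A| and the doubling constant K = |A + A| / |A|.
K = |A + A| / |A| = 11/6

Enumerate A + A = {a + b : a, b ∈ A}. With |A| = 6, there are |A|^2 = 36 ordered sum pairs; collecting distinct values, A + A = {-36, -31, -26, -21, -16, -11, -6, -1, 4, 9, 14}, so |A + A| = 11. Thus K = 11/6. Here |A + A| = 2|A| − 1 = 11, the minimum possible — so K = 11/6 is minimal, which holds iff A is an arithmetic progression.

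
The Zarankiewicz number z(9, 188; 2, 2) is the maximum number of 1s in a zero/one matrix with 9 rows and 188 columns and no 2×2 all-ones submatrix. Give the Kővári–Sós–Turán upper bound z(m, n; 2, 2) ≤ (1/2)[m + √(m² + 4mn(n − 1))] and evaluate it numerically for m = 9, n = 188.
z(9, 188; 2, 2) ≤ (1/2)[9 + √(9² + 4·9·188·187)] = (1/2)[9 + √1265697] = 567.016

Kővári–Sós–Turán: let r_1, ..., r_9 be the row sums and z = Σ r_i the total number of 1s. Each pair of columns can share at most one row with both entries 1 (else a 2×2 all-ones block appears), so Σ_i C(r_i, 2) ≤ C(188, 2) = 17578. By convexity Σ_i C(r_i, 2) ≥ 9·C(z/9, 2) = z(z − 9)/(2·9), giving z² − 9z − 9·188·187 ≤ 0 and hence z ≤ (1/2)[9 + √(81 + 4·316404)] = (1/2)[9 + √1265697] ≈ (1/2)(9 + 1125.032) = 567.016.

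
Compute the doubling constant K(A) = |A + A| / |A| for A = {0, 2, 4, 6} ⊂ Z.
K = |A + A| / |A| = 7/4

Enumerate A + A = {a + b : a, b ∈ A}. With |A| = 4, there are |A|^2 = 16 ordered sum pairs; collecting distinct values, A + A = {0, 2, 4, 6, 8, 10, 12}, so |A + A| = 7. Thus K = 7/4. Here |A + A| = 2|A| − 1 = 7, the minimum possible — so K = 7/4 is minimal, which holds iff A is an arithmetic progression.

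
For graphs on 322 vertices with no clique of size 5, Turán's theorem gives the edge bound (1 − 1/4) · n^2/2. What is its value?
Turán density bound = (3/4) · 322^2/2 = 77763/2 ≈ 38881.5

Turán's theorem: ex(n, K_{r+1}) is achieved by the complete r-partite Turán graph T(n, r) with parts as balanced as possible, and is at most (1 − 1/r) · n^2/2. For r = 4, n = 322: the density bound is (3/4) · 103684/2 = 77763/2 ≈ 38881.5. The integer-valued extremum is e(T(322, 4)) = 38881, which is strictly less than the density bound 77763/2 since 4 ∤ 322 (the parts of T(322, 4) cannot all be equal).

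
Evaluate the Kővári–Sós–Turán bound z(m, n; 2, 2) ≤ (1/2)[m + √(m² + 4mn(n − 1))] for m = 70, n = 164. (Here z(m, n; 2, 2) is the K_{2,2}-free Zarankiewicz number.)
z(70, 164; 2, 2) ≤ (1/2)[70 + √(70² + 4·70·164·163)] = (1/2)[70 + √7489860] = 1403.3804

Kővári–Sós–Turán: let r_1, ..., r_70 be the row sums and z = Σ r_i the total number of 1s. Each pair of columns can share at most one row with both entries 1 (else a 2×2 all-ones block appears), so Σ_i C(r_i, 2) ≤ C(164, 2) = 13366. By convexity Σ_i C(r_i, 2) ≥ 70·C(z/70, 2) = z(z − 70)/(2·70), giving z² − 70z − 70·164·163 ≤ 0 and hence z ≤ (1/2)[70 + √(4900 + 4·1871240)] = (1/2)[70 + √7489860] ≈ (1/2)(70 + 2736.7609) = 1403.3804.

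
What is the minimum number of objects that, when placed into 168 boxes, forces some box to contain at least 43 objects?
n = (43 − 1)·168 + 1 = 7057

By the generalised pigeonhole principle, to guarantee some box contains ≥ r objects we need more than (r − 1) · k objects total. Threshold: n = (r − 1) · k + 1. With r = 43 and k = 168: n = 42 · 168 + 1 = 7056 + 1 = 7057. For n = 7056 = 42 · 168, we can put exactly 42 objects in every box, avoiding 43 in any single one — so 7057 is tight.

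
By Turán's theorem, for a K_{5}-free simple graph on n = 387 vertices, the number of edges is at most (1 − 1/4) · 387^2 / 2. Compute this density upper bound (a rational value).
Turán density bound = (3/4) · 387^2/2 = 449307/8 ≈ 56163.375

Turán's theorem: ex(n, K_{r+1}) is achieved by the complete r-partite Turán graph T(n, r) with parts as balanced as possible, and is at most (1 − 1/r) · n^2/2. For r = 4, n = 387: the density bound is (3/4) · 149769/2 = 449307/8 ≈ 56163.375. The integer-valued extremum is e(T(387, 4)) = 56163, which is strictly less than the density bound 449307/8 since 4 ∤ 387 (the parts of T(387, 4) cannot all be equal).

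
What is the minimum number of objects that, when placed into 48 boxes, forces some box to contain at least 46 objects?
n = (46 − 1)·48 + 1 = 2161

By the generalised pigeonhole principle, to guarantee some box contains ≥ r objects we need more than (r − 1) · k objects total. Threshold: n = (r − 1) · k + 1. With r = 46 and k = 48: n = 45 · 48 + 1 = 2160 + 1 = 2161. For n = 2160 = 45 · 48, we can put exactly 45 objects in every box, avoiding 46 in any single one — so 2161 is tight.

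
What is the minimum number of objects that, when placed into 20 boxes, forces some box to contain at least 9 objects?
n = (9 − 1)·20 + 1 = 161

By the generalised pigeonhole principle, to guarantee some box contains ≥ r objects we need more than (r − 1) · k objects total. Threshold: n = (r − 1) · k + 1. With r = 9 and k = 20: n = 8 · 20 + 1 = 160 + 1 = 161. For n = 160 = 8 · 20, we can put exactly 8 objects in every box, avoiding 9 in any single one — so 161 is tight.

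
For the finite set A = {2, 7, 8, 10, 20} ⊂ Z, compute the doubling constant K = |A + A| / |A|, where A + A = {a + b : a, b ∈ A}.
K = |A + A| / |A| = 15/5 = 3

Enumerate A + A = {a + b : a, b ∈ A}. With |A| = 5, there are |A|^2 = 25 ordered sum pairs; collecting distinct values, A + A = {4, 9, 10, 12, 14, 15, 16, 17, 18, 20, 22, 27, 28, 30, 40}, so |A + A| = 15. Thus K = 15/5 = 3. For comparison, the minimum possible |A + A| over all 5-element sets is 2·5 − 1 = 9 (so min K = 9/5), attained only by arithmetic progressions.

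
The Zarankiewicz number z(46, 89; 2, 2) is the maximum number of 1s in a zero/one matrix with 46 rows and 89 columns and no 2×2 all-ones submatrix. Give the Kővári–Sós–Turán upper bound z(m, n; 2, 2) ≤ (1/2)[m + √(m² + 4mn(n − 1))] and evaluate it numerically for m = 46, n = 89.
z(46, 89; 2, 2) ≤ (1/2)[46 + √(46² + 4·46·89·88)] = (1/2)[46 + √1443204] = 623.6671

Kővári–Sós–Turán: let r_1, ..., r_46 be the row sums and z = Σ r_i the total number of 1s. Each pair of columns can share at most one row with both entries 1 (else a 2×2 all-ones block appears), so Σ_i C(r_i, 2) ≤ C(89, 2) = 3916. By convexity Σ_i C(r_i, 2) ≥ 46·C(z/46, 2) = z(z − 46)/(2·46), giving z² − 46z − 46·89·88 ≤ 0 and hence z ≤ (1/2)[46 + √(2116 + 4·360272)] = (1/2)[46 + √1443204] ≈ (1/2)(46 + 1201.3343) = 623.6671.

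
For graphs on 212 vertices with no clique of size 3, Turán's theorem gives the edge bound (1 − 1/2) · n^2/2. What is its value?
Turán density bound = (1/2) · 212^2/2 = 11236

Turán's theorem: ex(n, K_{r+1}) is achieved by the complete r-partite Turán graph T(n, r) with parts as balanced as possible, and is at most (1 − 1/r) · n^2/2. For r = 2, n = 212: the density bound is (1/2) · 44944/2 = 11236. Since 2 ∣ 212, the Turán graph T(212, 2) has parts of equal size 106, and its edge count e(T(212, 2)) = 11236 attains the density bound exactly.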